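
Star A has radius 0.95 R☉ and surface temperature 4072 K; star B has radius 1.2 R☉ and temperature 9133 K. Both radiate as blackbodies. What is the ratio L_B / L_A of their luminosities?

L_B/L_A ≈ 40.4

L = 4πR²σT⁴ ∝ R²T⁴, so L_B/L_A = (1.2/0.95)² × (9133/4072)⁴ = 1.60 × 25.3 = 40.4.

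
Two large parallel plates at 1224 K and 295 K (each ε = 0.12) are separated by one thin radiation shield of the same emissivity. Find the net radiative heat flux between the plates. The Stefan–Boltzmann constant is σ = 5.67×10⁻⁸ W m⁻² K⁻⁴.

q ≈ 4050 W/m²

Each of the 2 gaps contributes resistance (2/ε − 1) = 2/0.12 − 1 = 15.67; total = 31.33.
q = σ(T₁⁴ − T₂⁴) / 31.33 = 5.67×10⁻⁸ × 2.24×10^12 / 31.33 = 4050 W/m².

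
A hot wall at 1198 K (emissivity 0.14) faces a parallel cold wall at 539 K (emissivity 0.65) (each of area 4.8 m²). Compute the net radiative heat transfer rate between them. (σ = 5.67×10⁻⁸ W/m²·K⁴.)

Q ≈ 70000 W

For two large parallel gray plates, q = σ(T₁⁴ − T₂⁴) / (1/ε₁ + 1/ε₂ − 1).
1/ε₁ + 1/ε₂ − 1 = 1/0.14 + 1/0.65 − 1 = 7.681.
T₁⁴ − T₂⁴ = 2.06×10^12 − 8.44×10^10 = 1.98×10^12 K⁴.
q = 5.67×10⁻⁸ × 1.98×10^12 / 7.681 = 14600 W/m².
Q = q·A = 14600 × 4.8 = 70000 W.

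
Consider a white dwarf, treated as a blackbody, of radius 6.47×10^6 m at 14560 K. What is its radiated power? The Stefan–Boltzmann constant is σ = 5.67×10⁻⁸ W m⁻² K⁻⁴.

P ≈ 1.34×10^24 W

A = 4πr² = 4π × (6.47×10^6)² = 5.26×10^14 m².
P = σAT⁴ = 5.67×10⁻⁸ × 5.26×10^14 × (14560)⁴ = 5.67×10⁻⁸ × 5.26×10^14 × 4.49×10^16.
P = 1.34×10^24 W.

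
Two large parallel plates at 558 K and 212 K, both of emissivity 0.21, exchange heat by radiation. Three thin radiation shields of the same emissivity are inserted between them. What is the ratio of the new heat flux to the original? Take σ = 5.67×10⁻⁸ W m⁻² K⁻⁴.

ratio ≈ 0.250

With N identical shields there are N+1 = 4 gaps in series, each with the same radiative resistance, so the flux falls to 1/(N+1) of its unshielded value.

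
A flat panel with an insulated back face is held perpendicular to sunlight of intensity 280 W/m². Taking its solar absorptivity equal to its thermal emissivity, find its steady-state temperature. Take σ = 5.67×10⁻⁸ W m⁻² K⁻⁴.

T ≈ 265 K

Absorbed flux αS = emitted flux εσT⁴ (one radiating face); with α = ε, T = (S/σ)^(1/4).
T = (280 / 5.67×10⁻⁸)^(1/4) = (4.94×10^9)^(1/4).
T = 265 K.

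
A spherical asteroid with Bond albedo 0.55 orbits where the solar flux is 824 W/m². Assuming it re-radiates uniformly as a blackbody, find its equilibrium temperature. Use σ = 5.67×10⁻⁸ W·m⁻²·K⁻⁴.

T ≈ 201 K

Power absorbed = (1−a)S·πR²; power emitted = 4πR²σT⁴. Equating and cancelling πR²:
T = ((1−a)S / 4σ)^(1/4) = (371 / (4 × 5.67×10⁻⁸))^(1/4) = (1.63×10^9)^(1/4).
T = 201 K.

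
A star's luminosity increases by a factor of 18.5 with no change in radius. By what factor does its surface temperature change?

P ∝ T⁴ ⇒ T ∝ P^(1/4), so T scales by (18.5)^(1/4) = 2.07.

factor ≈ 2.07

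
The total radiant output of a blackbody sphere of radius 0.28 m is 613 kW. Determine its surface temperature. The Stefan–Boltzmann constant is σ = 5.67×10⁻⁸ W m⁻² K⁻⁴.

A = 4πr² = 4π × (0.28)² = 0.985 m².
From P = σAT⁴, T = (P / σA)^(1/4) = (6.13×10^5 / (5.67×10⁻⁸ × 0.985))^(1/4).
T = (1.10×10^13)^(1/4) = 1820 K.

T ≈ 1820 K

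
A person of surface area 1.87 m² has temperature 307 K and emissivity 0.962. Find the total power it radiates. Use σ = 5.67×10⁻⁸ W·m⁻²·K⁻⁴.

Stefan–Boltzmann: P = εσAT⁴ = 0.962 × 5.67×10⁻⁸ × 1.87 × (307)⁴ = 0.962 × 5.67×10⁻⁸ × 1.87 × 8.88×10^9.
P = 906 W.

P ≈ 906 W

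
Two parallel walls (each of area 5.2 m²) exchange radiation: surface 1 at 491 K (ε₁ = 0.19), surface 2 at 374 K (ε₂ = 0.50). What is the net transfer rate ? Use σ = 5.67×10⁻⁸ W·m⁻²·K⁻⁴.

For two large parallel gray plates, q = σ(T₁⁴ − T₂⁴) / (1/ε₁ + 1/ε₂ − 1).
1/ε₁ + 1/ε₂ − 1 = 1/0.19 + 1/0.50 − 1 = 6.263.
T₁⁴ − T₂⁴ = 5.81×10^10 − 1.96×10^10 = 3.86×10^10 K⁴.
q = 5.67×10⁻⁸ × 3.86×10^10 / 6.263 = 349 W/m².
Q = q·A = 349 × 5.2 = 1810 W.

Q ≈ 1810 W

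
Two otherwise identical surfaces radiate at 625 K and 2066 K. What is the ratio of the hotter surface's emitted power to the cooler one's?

ratio ≈ 119

P ∝ T⁴, so the ratio is (2066/625)⁴ = (3.306)⁴ = 119.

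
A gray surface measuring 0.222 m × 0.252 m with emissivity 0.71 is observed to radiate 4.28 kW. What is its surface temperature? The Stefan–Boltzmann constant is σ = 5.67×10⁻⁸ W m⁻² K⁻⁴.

A = 0.222 × 0.252 = 0.0559 m².
From P = εσAT⁴, T = (P / εσA)^(1/4) = (4280 / (0.71 × 5.67×10⁻⁸ × 0.0559))^(1/4).
T = (1.90×10^12)^(1/4) = 1170 K.

T ≈ 1170 K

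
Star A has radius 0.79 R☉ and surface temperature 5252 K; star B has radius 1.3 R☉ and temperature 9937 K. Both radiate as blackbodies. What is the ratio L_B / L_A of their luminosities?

L_B/L_A ≈ 34.7

L = 4πR²σT⁴ ∝ R²T⁴, so L_B/L_A = (1.3/0.79)² × (9937/5252)⁴ = 2.71 × 12.8 = 34.7.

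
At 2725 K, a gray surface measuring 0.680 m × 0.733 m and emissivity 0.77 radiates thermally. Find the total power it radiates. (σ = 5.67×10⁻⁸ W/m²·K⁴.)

A = 0.680 × 0.733 = 0.498 m².
P = εσAT⁴ = 0.77 × 5.67×10⁻⁸ × 0.498 × (2725)⁴ = 0.77 × 5.67×10⁻⁸ × 0.498 × 5.51×10^13.
P = 1.20×10^6 W.

P ≈ 1.20×10^6 W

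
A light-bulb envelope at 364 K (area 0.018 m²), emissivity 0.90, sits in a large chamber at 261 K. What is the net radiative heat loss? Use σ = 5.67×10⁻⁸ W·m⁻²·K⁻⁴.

Q ≈ 11.9 W

Q = εσA(T⁴ − T_s⁴). T⁴ − T_s⁴ = (364)⁴ − (261)⁴ = 1.76×10^10 − 4.64×10^9 = 1.29×10^10 K⁴.
Q = 0.90 × 5.67×10⁻⁸ × 0.0180 × 1.29×10^10 = 11.9 W.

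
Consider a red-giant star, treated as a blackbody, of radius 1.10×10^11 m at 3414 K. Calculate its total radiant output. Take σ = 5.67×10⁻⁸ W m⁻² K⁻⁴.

A = 4πr² = 4π × (1.10×10^11)² = 1.52×10^23 m².
P = σAT⁴ = 5.67×10⁻⁸ × 1.52×10^23 × (3414)⁴ = 5.67×10⁻⁸ × 1.52×10^23 × 1.36×10^14.
P = 1.17×10^30 W.

P ≈ 1.17×10^30 W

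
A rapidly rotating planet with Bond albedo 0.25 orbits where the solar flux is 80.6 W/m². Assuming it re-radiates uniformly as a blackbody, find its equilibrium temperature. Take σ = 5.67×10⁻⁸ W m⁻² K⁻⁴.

T ≈ 128 K

Power absorbed = (1−a)S·πR²; power emitted = 4πR²σT⁴. Equating and cancelling πR²:
T = ((1−a)S / 4σ)^(1/4) = (60.4 / (4 × 5.67×10⁻⁸))^(1/4) = (2.67×10^8)^(1/4).
T = 128 K.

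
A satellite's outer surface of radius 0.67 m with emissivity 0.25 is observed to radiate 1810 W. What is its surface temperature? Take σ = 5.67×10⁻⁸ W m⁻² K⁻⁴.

T ≈ 388 K

A = 4πr² = 4π × (0.67)² = 5.64 m².
From P = εσAT⁴, T = (P / εσA)^(1/4) = (1810 / (0.25 × 5.67×10⁻⁸ × 5.64))^(1/4).
T = (2.26×10^10)^(1/4) = 388 K.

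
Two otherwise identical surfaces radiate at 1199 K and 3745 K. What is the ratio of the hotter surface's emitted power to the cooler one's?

ratio ≈ 95.2

P ∝ T⁴, so the ratio is (3745/1199)⁴ = (3.123)⁴ = 95.2.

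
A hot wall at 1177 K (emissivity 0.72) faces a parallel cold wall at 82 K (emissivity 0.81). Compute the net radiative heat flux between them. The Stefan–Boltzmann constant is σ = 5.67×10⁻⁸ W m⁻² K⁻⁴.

q ≈ 67000 W/m²

For two large parallel gray plates, q = σ(T₁⁴ − T₂⁴) / (1/ε₁ + 1/ε₂ − 1).
1/ε₁ + 1/ε₂ − 1 = 1/0.72 + 1/0.81 − 1 = 1.623.
T₁⁴ − T₂⁴ = 1.92×10^12 − 4.52×10^7 = 1.92×10^12 K⁴.
q = 5.67×10⁻⁸ × 1.92×10^12 / 1.623 = 67000 W/m².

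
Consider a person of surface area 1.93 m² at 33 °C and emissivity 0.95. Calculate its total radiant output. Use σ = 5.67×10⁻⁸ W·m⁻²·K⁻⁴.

P ≈ 911 W

33 °C = 306 K.
P = εσAT⁴ = 0.95 × 5.67×10⁻⁸ × 1.93 × (306)⁴ = 0.95 × 5.67×10⁻⁸ × 1.93 × 8.77×10^9.
P = 911 W.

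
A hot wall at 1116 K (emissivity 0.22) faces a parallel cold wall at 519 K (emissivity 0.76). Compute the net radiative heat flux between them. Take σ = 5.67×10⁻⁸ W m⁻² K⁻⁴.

q ≈ 17200 W/m²

For two large parallel gray plates, q = σ(T₁⁴ − T₂⁴) / (1/ε₁ + 1/ε₂ − 1).
1/ε₁ + 1/ε₂ − 1 = 1/0.22 + 1/0.76 − 1 = 4.861.
T₁⁴ − T₂⁴ = 1.55×10^12 − 7.26×10^10 = 1.48×10^12 K⁴.
q = 5.67×10⁻⁸ × 1.48×10^12 / 4.861 = 17200 W/m².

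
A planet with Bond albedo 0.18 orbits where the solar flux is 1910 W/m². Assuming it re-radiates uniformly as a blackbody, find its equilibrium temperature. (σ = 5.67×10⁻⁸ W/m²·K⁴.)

T ≈ 288 K

Power absorbed = (1−a)S·πR²; power emitted = 4πR²σT⁴. Equating and cancelling πR²:
T = ((1−a)S / 4σ)^(1/4) = (1570 / (4 × 5.67×10⁻⁸))^(1/4) = (6.91×10^9)^(1/4).
T = 288 K.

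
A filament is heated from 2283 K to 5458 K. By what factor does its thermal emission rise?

ratio ≈ 32.7

P ∝ T⁴, so the ratio is (5458/2283)⁴ = (2.391)⁴ = 32.7.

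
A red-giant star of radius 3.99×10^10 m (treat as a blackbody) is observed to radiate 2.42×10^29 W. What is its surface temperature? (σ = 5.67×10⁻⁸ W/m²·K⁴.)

A = 4πr² = 4π × (3.99×10^10)² = 2.00×10^22 m².
From P = σAT⁴, T = (P / σA)^(1/4) = (2.42×10^29 / (5.67×10⁻⁸ × 2.00×10^22))^(1/4).
T = (2.13×10^14)^(1/4) = 3820 K.

T ≈ 3820 K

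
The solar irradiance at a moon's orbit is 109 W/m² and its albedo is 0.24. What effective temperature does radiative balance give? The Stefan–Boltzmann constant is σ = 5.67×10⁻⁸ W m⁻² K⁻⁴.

Power absorbed = (1−a)S·πR²; power emitted = 4πR²σT⁴. Equating and cancelling πR²:
T = ((1−a)S / 4σ)^(1/4) = (82.8 / (4 × 5.67×10⁻⁸))^(1/4) = (3.65×10^8)^(1/4).
T = 138 K.

T ≈ 138 K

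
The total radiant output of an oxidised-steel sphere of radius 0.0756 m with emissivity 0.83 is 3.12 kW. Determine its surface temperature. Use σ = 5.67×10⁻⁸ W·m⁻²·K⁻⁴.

A = 4πr² = 4π × (0.0756)² = 0.0718 m².
From P = εσAT⁴, T = (P / εσA)^(1/4) = (3120 / (0.83 × 5.67×10⁻⁸ × 0.0718))^(1/4).
T = (9.23×10^11)^(1/4) = 980 K.

T ≈ 980 K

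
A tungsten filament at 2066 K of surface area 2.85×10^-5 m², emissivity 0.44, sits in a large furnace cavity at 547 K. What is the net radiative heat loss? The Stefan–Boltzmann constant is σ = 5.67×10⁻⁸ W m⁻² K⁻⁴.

Q = εσA(T⁴ − T_s⁴). T⁴ − T_s⁴ = (2066)⁴ − (547)⁴ = 1.82×10^13 − 8.95×10^10 = 1.81×10^13 K⁴.
Q = 0.44 × 5.67×10⁻⁸ × 2.85×10^-5 × 1.81×10^13 = 12.9 W.

Q ≈ 12.9 W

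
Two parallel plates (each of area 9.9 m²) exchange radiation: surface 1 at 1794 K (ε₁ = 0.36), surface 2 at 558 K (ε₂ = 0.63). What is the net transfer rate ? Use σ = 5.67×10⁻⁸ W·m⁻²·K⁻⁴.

For two large parallel gray plates, q = σ(T₁⁴ − T₂⁴) / (1/ε₁ + 1/ε₂ − 1).
1/ε₁ + 1/ε₂ − 1 = 1/0.36 + 1/0.63 − 1 = 3.365.
T₁⁴ − T₂⁴ = 1.04×10^13 − 9.69×10^10 = 1.03×10^13 K⁴.
q = 5.67×10⁻⁸ × 1.03×10^13 / 3.365 = 1.73×10^5 W/m².
Q = q·A = 1.73×10^5 × 9.9 = 1.71×10^6 W.

Q ≈ 1.71×10^6 W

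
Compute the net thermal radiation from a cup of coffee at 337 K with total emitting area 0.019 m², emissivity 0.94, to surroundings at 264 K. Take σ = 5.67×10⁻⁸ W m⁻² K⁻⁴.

Q = εσA(T⁴ − T_s⁴). T⁴ − T_s⁴ = (337)⁴ − (264)⁴ = 1.29×10^10 − 4.86×10^9 = 8.04×10^9 K⁴.
Q = 0.94 × 5.67×10⁻⁸ × 0.0190 × 8.04×10^9 = 8.14 W.

Q ≈ 8.14 W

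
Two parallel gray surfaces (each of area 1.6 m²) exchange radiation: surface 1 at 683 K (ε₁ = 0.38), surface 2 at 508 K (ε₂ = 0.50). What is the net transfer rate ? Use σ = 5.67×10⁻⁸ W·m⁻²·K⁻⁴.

Q ≈ 3770 W

For two large parallel gray plates, q = σ(T₁⁴ − T₂⁴) / (1/ε₁ + 1/ε₂ − 1).
1/ε₁ + 1/ε₂ − 1 = 1/0.38 + 1/0.50 − 1 = 3.632.
T₁⁴ − T₂⁴ = 2.18×10^11 − 6.66×10^10 = 1.51×10^11 K⁴.
q = 5.67×10⁻⁸ × 1.51×10^11 / 3.632 = 2360 W/m².
Q = q·A = 2360 × 1.6 = 3770 W.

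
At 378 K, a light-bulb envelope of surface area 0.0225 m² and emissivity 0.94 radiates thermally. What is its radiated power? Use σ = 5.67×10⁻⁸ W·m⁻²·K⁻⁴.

P ≈ 24.5 W

P = εσAT⁴ = 0.94 × 5.67×10⁻⁸ × 0.0225 × (378)⁴ = 0.94 × 5.67×10⁻⁸ × 0.0225 × 2.04×10^10.
P = 24.5 W.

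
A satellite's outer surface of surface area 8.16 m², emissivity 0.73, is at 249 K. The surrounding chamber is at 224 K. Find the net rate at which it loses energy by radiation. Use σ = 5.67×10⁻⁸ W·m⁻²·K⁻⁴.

Q ≈ 448 W

Q = εσA(T⁴ − T_s⁴). T⁴ − T_s⁴ = (249)⁴ − (224)⁴ = 3.84×10^9 − 2.52×10^9 = 1.33×10^9 K⁴.
Q = 0.73 × 5.67×10⁻⁸ × 8.16 × 1.33×10^9 = 448 W.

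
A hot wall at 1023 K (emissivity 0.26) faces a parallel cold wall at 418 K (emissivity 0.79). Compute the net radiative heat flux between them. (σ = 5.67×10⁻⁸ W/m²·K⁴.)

q ≈ 14700 W/m²

For two large parallel gray plates, q = σ(T₁⁴ − T₂⁴) / (1/ε₁ + 1/ε₂ − 1).
1/ε₁ + 1/ε₂ − 1 = 1/0.26 + 1/0.79 − 1 = 4.112.
T₁⁴ − T₂⁴ = 1.10×10^12 − 3.05×10^10 = 1.06×10^12 K⁴.
q = 5.67×10⁻⁸ × 1.06×10^12 / 4.112 = 14700 W/m².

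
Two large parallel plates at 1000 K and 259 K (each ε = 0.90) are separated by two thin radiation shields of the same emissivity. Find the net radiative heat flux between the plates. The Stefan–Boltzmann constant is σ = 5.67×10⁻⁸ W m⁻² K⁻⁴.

q ≈ 15400 W/m²

Each of the 3 gaps contributes resistance (2/ε − 1) = 2/0.90 − 1 = 1.222; total = 3.667.
q = σ(T₁⁴ − T₂⁴) / 3.667 = 5.67×10⁻⁸ × 9.96×10^11 / 3.667 = 15400 W/m².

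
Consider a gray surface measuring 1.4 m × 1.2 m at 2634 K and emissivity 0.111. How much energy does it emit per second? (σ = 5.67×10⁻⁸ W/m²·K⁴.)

A = 1.4 × 1.2 = 1.68 m².
Stefan–Boltzmann: P = εσAT⁴ = 0.111 × 5.67×10⁻⁸ × 1.68 × (2634)⁴ = 0.111 × 5.67×10⁻⁸ × 1.68 × 4.81×10^13.
P = 5.09×10^5 W.

P ≈ 5.09×10^5 W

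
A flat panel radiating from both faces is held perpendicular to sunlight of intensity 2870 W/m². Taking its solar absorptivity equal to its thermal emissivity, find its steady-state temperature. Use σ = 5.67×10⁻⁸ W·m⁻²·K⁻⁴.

T ≈ 399 K

Absorbed flux αS = emitted flux 2εσT⁴ per unit area; with α = ε this gives T = (S/2σ)^(1/4).
T = (2870 / (2 × 5.67×10⁻⁸))^(1/4) = (2.53×10^10)^(1/4).
T = 399 K.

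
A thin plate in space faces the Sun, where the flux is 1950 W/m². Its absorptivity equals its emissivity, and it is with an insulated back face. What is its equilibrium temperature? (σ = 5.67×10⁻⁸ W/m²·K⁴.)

Absorbed flux αS = emitted flux εσT⁴ (one radiating face); with α = ε, T = (S/σ)^(1/4).
T = (1950 / 5.67×10⁻⁸)^(1/4) = (3.44×10^10)^(1/4).
T = 431 K.

T ≈ 431 K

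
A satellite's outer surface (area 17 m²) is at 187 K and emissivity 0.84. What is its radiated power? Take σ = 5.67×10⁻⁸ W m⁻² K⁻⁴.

P ≈ 990 W

Stefan–Boltzmann: P = εσAT⁴ = 0.84 × 5.67×10⁻⁸ × 17.0 × (187)⁴ = 0.84 × 5.67×10⁻⁸ × 17.0 × 1.22×10^9.
P = 990 W.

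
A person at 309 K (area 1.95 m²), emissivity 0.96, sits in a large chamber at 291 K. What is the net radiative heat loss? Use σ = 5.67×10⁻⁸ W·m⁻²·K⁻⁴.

Q = εσA(T⁴ − T_s⁴). T⁴ − T_s⁴ = (309)⁴ − (291)⁴ = 9.12×10^9 − 7.17×10^9 = 1.95×10^9 K⁴.
Q = 0.96 × 5.67×10⁻⁸ × 1.95 × 1.95×10^9 = 207 W.

Q ≈ 207 W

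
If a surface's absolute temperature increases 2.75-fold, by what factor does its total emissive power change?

P ∝ T⁴, so the power scales as (2.75)⁴ = 57.2.

factor ≈ 57.2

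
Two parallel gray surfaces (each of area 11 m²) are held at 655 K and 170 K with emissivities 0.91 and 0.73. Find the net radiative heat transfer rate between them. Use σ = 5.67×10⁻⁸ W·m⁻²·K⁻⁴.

For two large parallel gray plates, q = σ(T₁⁴ − T₂⁴) / (1/ε₁ + 1/ε₂ − 1).
1/ε₁ + 1/ε₂ − 1 = 1/0.91 + 1/0.73 − 1 = 1.469.
T₁⁴ − T₂⁴ = 1.84×10^11 − 8.35×10^8 = 1.83×10^11 K⁴.
q = 5.67×10⁻⁸ × 1.83×10^11 / 1.469 = 7070 W/m².
Q = q·A = 7070 × 11 = 77800 W.

Q ≈ 77800 W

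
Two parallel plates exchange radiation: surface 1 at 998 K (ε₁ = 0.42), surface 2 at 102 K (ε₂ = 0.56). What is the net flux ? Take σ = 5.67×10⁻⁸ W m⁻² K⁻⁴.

For two large parallel gray plates, q = σ(T₁⁴ − T₂⁴) / (1/ε₁ + 1/ε₂ − 1).
1/ε₁ + 1/ε₂ − 1 = 1/0.42 + 1/0.56 − 1 = 3.167.
T₁⁴ − T₂⁴ = 9.92×10^11 − 1.08×10^8 = 9.92×10^11 K⁴.
q = 5.67×10⁻⁸ × 9.92×10^11 / 3.167 = 17800 W/m².

q ≈ 17800 W/m²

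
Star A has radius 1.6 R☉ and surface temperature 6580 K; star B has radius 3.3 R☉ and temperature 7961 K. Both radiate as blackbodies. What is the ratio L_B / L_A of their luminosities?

L_B/L_A ≈ 9.11

L = 4πR²σT⁴ ∝ R²T⁴, so L_B/L_A = (3.3/1.6)² × (7961/6580)⁴ = 4.25 × 2.14 = 9.11.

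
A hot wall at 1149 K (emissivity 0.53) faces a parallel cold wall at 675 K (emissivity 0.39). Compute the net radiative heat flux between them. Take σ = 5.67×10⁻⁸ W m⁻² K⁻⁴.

q ≈ 25200 W/m²

For two large parallel gray plates, q = σ(T₁⁴ − T₂⁴) / (1/ε₁ + 1/ε₂ − 1).
1/ε₁ + 1/ε₂ − 1 = 1/0.53 + 1/0.39 − 1 = 3.451.
T₁⁴ − T₂⁴ = 1.74×10^12 − 2.08×10^11 = 1.54×10^12 K⁴.
q = 5.67×10⁻⁸ × 1.54×10^12 / 3.451 = 25200 W/m².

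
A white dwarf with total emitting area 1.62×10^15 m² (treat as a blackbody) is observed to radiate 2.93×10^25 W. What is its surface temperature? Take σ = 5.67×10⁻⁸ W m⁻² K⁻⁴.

From P = σAT⁴, T = (P / σA)^(1/4) = (2.93×10^25 / (5.67×10⁻⁸ × 1.62×10^15))^(1/4).
T = (3.19×10^17)^(1/4) = 23800 K.

T ≈ 23800 K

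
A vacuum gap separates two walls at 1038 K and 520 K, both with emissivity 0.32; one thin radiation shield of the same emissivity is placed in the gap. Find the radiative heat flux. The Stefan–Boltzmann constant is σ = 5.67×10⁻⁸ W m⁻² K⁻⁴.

q ≈ 5870 W/m²

Each of the 2 gaps contributes resistance (2/ε − 1) = 2/0.32 − 1 = 5.250; total = 10.50.
q = σ(T₁⁴ − T₂⁴) / 10.50 = 5.67×10⁻⁸ × 1.09×10^12 / 10.50 = 5870 W/m².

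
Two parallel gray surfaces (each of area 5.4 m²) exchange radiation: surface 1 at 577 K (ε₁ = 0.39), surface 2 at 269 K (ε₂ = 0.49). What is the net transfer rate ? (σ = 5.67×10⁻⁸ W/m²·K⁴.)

Q ≈ 8970 W

For two large parallel gray plates, q = σ(T₁⁴ − T₂⁴) / (1/ε₁ + 1/ε₂ − 1).
1/ε₁ + 1/ε₂ − 1 = 1/0.39 + 1/0.49 − 1 = 3.605.
T₁⁴ − T₂⁴ = 1.11×10^11 − 5.24×10^9 = 1.06×10^11 K⁴.
q = 5.67×10⁻⁸ × 1.06×10^11 / 3.605 = 1660 W/m².
Q = q·A = 1660 × 5.4 = 8970 W.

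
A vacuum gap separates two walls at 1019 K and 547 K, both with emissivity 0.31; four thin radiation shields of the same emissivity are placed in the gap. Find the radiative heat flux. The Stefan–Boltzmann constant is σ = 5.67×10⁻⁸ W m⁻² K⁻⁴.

q ≈ 2060 W/m²

Each of the 5 gaps contributes resistance (2/ε − 1) = 2/0.31 − 1 = 5.452; total = 27.26.
q = σ(T₁⁴ − T₂⁴) / 27.26 = 5.67×10⁻⁸ × 9.89×10^11 / 27.26 = 2060 W/m².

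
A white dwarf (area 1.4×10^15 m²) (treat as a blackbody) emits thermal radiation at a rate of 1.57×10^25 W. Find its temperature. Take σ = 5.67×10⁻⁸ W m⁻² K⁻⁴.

From P = σAT⁴, T = (P / σA)^(1/4) = (1.57×10^25 / (5.67×10⁻⁸ × 1.40×10^15))^(1/4).
T = (1.98×10^17)^(1/4) = 21100 K.

T ≈ 21100 K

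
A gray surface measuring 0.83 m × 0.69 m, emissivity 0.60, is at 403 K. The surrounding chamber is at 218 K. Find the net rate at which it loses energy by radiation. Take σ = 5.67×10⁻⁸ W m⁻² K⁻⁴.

Q ≈ 470 W

A = 0.83 × 0.69 = 0.573 m².
Q = εσA(T⁴ − T_s⁴). T⁴ − T_s⁴ = (403)⁴ − (218)⁴ = 2.64×10^10 − 2.26×10^9 = 2.41×10^10 K⁴.
Q = 0.60 × 5.67×10⁻⁸ × 0.573 × 2.41×10^10 = 470 W.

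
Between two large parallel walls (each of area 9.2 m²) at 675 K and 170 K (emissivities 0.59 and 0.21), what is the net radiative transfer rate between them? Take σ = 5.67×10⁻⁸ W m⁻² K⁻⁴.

For two large parallel gray plates, q = σ(T₁⁴ − T₂⁴) / (1/ε₁ + 1/ε₂ − 1).
1/ε₁ + 1/ε₂ − 1 = 1/0.59 + 1/0.21 − 1 = 5.457.
T₁⁴ − T₂⁴ = 2.08×10^11 − 8.35×10^8 = 2.07×10^11 K⁴.
q = 5.67×10⁻⁸ × 2.07×10^11 / 5.457 = 2150 W/m².
Q = q·A = 2150 × 9.2 = 19800 W.

Q ≈ 19800 W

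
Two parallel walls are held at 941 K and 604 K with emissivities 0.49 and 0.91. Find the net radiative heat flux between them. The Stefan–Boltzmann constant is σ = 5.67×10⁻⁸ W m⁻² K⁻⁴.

q ≈ 17300 W/m²

For two large parallel gray plates, q = σ(T₁⁴ − T₂⁴) / (1/ε₁ + 1/ε₂ − 1).
1/ε₁ + 1/ε₂ − 1 = 1/0.49 + 1/0.91 − 1 = 2.140.
T₁⁴ − T₂⁴ = 7.84×10^11 − 1.33×10^11 = 6.51×10^11 K⁴.
q = 5.67×10⁻⁸ × 6.51×10^11 / 2.140 = 17300 W/m².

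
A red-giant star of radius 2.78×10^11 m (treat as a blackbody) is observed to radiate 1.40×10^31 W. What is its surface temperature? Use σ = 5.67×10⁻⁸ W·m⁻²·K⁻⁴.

A = 4πr² = 4π × (2.78×10^11)² = 9.71×10^23 m².
From P = σAT⁴, T = (P / σA)^(1/4) = (1.40×10^31 / (5.67×10⁻⁸ × 9.71×10^23))^(1/4).
T = (2.54×10^14)^(1/4) = 3990 K.

T ≈ 3990 K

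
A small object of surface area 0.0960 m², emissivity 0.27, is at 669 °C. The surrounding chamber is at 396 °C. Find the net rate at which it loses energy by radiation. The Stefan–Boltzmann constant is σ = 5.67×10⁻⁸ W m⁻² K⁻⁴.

Q ≈ 863 W

Convert: 669 °C = 942 K; 396 °C = 669 K.
Q = εσA(T⁴ − T_s⁴). T⁴ − T_s⁴ = (942)⁴ − (669)⁴ = 7.87×10^11 − 2.00×10^11 = 5.87×10^11 K⁴.
Q = 0.27 × 5.67×10⁻⁸ × 0.0960 × 5.87×10^11 = 863 W.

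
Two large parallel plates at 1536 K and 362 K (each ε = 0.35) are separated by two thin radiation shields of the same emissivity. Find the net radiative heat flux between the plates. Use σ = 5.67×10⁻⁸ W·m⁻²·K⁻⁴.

Each of the 3 gaps contributes resistance (2/ε − 1) = 2/0.35 − 1 = 4.714; total = 14.14.
q = σ(T₁⁴ − T₂⁴) / 14.14 = 5.67×10⁻⁸ × 5.55×10^12 / 14.14 = 22200 W/m².

q ≈ 22200 W/m²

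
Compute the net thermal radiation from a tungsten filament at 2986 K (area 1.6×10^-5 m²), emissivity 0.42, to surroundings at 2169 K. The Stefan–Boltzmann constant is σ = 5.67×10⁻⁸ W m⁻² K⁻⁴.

Q = εσA(T⁴ − T_s⁴). T⁴ − T_s⁴ = (2986)⁴ − (2169)⁴ = 7.95×10^13 − 2.21×10^13 = 5.74×10^13 K⁴.
Q = 0.42 × 5.67×10⁻⁸ × 1.60×10^-5 × 5.74×10^13 = 21.9 W.

Q ≈ 21.9 W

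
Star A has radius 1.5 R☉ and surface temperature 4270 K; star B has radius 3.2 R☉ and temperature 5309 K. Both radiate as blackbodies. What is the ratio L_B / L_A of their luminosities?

L = 4πR²σT⁴ ∝ R²T⁴, so L_B/L_A = (3.2/1.5)² × (5309/4270)⁴ = 4.55 × 2.39 = 10.9.

L_B/L_A ≈ 10.9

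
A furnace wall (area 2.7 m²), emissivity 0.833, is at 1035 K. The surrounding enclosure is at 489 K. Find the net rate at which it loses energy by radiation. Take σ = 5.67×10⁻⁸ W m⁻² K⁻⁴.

Q = εσA(T⁴ − T_s⁴). T⁴ − T_s⁴ = (1035)⁴ − (489)⁴ = 1.15×10^12 − 5.72×10^10 = 1.09×10^12 K⁴.
Q = 0.833 × 5.67×10⁻⁸ × 2.70 × 1.09×10^12 = 1.39×10^5 W.

Q ≈ 1.39×10^5 W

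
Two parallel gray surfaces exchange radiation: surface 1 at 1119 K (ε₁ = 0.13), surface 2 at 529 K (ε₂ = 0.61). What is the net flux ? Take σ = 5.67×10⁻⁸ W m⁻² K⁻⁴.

q ≈ 10100 W/m²

For two large parallel gray plates, q = σ(T₁⁴ − T₂⁴) / (1/ε₁ + 1/ε₂ − 1).
1/ε₁ + 1/ε₂ − 1 = 1/0.13 + 1/0.61 − 1 = 8.332.
T₁⁴ − T₂⁴ = 1.57×10^12 − 7.83×10^10 = 1.49×10^12 K⁴.
q = 5.67×10⁻⁸ × 1.49×10^12 / 8.332 = 10100 W/m².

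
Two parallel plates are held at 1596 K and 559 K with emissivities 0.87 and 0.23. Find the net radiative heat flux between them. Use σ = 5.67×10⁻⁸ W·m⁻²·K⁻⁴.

q ≈ 80600 W/m²

For two large parallel gray plates, q = σ(T₁⁴ − T₂⁴) / (1/ε₁ + 1/ε₂ − 1).
1/ε₁ + 1/ε₂ − 1 = 1/0.87 + 1/0.23 − 1 = 4.497.
T₁⁴ − T₂⁴ = 6.49×10^12 − 9.76×10^10 = 6.39×10^12 K⁴.
q = 5.67×10⁻⁸ × 6.39×10^12 / 4.497 = 80600 W/m².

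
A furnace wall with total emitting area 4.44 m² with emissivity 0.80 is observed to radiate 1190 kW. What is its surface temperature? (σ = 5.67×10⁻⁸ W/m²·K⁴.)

From P = εσAT⁴, T = (P / εσA)^(1/4) = (1.19×10^6 / (0.80 × 5.67×10⁻⁸ × 4.44))^(1/4).
T = (5.91×10^12)^(1/4) = 1560 K.

T ≈ 1560 K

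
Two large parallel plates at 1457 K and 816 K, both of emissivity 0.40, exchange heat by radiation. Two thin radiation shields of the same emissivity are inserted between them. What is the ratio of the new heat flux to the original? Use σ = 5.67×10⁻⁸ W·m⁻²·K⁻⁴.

ratio ≈ 0.333

With N identical shields there are N+1 = 3 gaps in series, each with the same radiative resistance, so the flux falls to 1/(N+1) of its unshielded value.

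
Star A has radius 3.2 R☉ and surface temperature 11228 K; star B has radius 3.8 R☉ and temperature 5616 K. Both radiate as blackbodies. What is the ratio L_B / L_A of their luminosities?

L_B/L_A ≈ 0.0883

L = 4πR²σT⁴ ∝ R²T⁴, so L_B/L_A = (3.8/3.2)² × (5616/11228)⁴ = 1.41 × 0.0626 = 0.0883.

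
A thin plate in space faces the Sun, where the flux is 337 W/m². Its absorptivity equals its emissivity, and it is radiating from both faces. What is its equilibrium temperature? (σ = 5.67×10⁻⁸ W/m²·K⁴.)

Absorbed flux αS = emitted flux 2εσT⁴ per unit area; with α = ε this gives T = (S/2σ)^(1/4).
T = (337 / (2 × 5.67×10⁻⁸))^(1/4) = (2.97×10^9)^(1/4).
T = 233 K.

T ≈ 233 K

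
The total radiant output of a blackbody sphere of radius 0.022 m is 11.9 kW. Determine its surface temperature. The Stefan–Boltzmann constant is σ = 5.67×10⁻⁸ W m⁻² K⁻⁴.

T ≈ 2420 K

A = 4πr² = 4π × (0.022)² = 6.08×10^-3 m².
From P = σAT⁴, T = (P / σA)^(1/4) = (11900 / (5.67×10⁻⁸ × 6.08×10^-3))^(1/4).
T = (3.45×10^13)^(1/4) = 2420 K.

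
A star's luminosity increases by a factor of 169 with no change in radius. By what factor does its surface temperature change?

factor ≈ 3.61

P ∝ T⁴ ⇒ T ∝ P^(1/4), so T scales by (169)^(1/4) = 3.61.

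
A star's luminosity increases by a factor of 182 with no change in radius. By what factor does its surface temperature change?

factor ≈ 3.67

P ∝ T⁴ ⇒ T ∝ P^(1/4), so T scales by (182)^(1/4) = 3.67.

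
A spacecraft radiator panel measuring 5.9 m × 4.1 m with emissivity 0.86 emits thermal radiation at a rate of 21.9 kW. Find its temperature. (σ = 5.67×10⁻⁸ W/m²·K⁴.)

T ≈ 369 K

A = 5.9 × 4.1 = 24.2 m².
From P = εσAT⁴, T = (P / εσA)^(1/4) = (21900 / (0.86 × 5.67×10⁻⁸ × 24.2))^(1/4).
T = (1.86×10^10)^(1/4) = 369 K.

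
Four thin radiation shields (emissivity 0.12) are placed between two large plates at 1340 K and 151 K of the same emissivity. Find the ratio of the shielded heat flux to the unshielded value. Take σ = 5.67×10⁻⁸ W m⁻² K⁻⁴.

ratio ≈ 0.200

With N identical shields there are N+1 = 5 gaps in series, each with the same radiative resistance, so the flux falls to 1/(N+1) of its unshielded value.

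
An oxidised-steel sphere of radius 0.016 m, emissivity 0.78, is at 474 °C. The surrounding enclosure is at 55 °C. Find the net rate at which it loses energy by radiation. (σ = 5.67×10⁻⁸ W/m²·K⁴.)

Q ≈ 42.7 W

A = 4πr² = 4π × (0.016)² = 3.22×10^-3 m².
Convert: 474 °C = 747 K; 55 °C = 328 K.
Q = εσA(T⁴ − T_s⁴). T⁴ − T_s⁴ = (747)⁴ − (328)⁴ = 3.11×10^11 − 1.16×10^10 = 3.00×10^11 K⁴.
Q = 0.78 × 5.67×10⁻⁸ × 3.22×10^-3 × 3.00×10^11 = 42.7 W.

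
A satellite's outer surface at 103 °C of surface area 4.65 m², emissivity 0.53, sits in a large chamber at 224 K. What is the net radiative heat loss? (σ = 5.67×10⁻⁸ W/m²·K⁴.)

Q ≈ 2440 W

Convert: 103 °C = 376 K.
Q = εσA(T⁴ − T_s⁴). T⁴ − T_s⁴ = (376)⁴ − (224)⁴ = 2.00×10^10 − 2.52×10^9 = 1.75×10^10 K⁴.
Q = 0.53 × 5.67×10⁻⁸ × 4.65 × 1.75×10^10 = 2440 W.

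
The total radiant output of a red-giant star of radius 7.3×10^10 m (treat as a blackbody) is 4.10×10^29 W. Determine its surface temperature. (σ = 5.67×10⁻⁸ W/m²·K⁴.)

A = 4πr² = 4π × (7.3×10^10)² = 6.70×10^22 m².
From P = σAT⁴, T = (P / σA)^(1/4) = (4.10×10^29 / (5.67×10⁻⁸ × 6.70×10^22))^(1/4).
T = (1.08×10^14)^(1/4) = 3220 K.

T ≈ 3220 K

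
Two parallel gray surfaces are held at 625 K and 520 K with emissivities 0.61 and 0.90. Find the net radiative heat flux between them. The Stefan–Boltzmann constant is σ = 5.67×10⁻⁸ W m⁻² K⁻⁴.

q ≈ 2570 W/m²

For two large parallel gray plates, q = σ(T₁⁴ − T₂⁴) / (1/ε₁ + 1/ε₂ − 1).
1/ε₁ + 1/ε₂ − 1 = 1/0.61 + 1/0.90 − 1 = 1.750.
T₁⁴ − T₂⁴ = 1.53×10^11 − 7.31×10^10 = 7.95×10^10 K⁴.
q = 5.67×10⁻⁸ × 7.95×10^10 / 1.750 = 2570 W/m².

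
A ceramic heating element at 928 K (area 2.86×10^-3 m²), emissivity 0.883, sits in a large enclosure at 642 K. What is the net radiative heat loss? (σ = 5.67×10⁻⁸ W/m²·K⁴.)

Q ≈ 81.9 W

Q = εσA(T⁴ − T_s⁴). T⁴ − T_s⁴ = (928)⁴ − (642)⁴ = 7.42×10^11 − 1.70×10^11 = 5.72×10^11 K⁴.
Q = 0.883 × 5.67×10⁻⁸ × 2.86×10^-3 × 5.72×10^11 = 81.9 W.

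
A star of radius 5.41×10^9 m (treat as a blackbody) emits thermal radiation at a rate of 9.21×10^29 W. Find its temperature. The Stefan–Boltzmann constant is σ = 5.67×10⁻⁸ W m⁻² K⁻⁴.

T ≈ 14500 K

A = 4πr² = 4π × (5.41×10^9)² = 3.68×10^20 m².
From P = σAT⁴, T = (P / σA)^(1/4) = (9.21×10^29 / (5.67×10⁻⁸ × 3.68×10^20))^(1/4).
T = (4.42×10^16)^(1/4) = 14500 K.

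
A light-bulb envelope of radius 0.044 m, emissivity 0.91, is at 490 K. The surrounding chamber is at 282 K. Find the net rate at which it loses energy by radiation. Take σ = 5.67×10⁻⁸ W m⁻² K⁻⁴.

A = 4πr² = 4π × (0.044)² = 0.0243 m².
Q = εσA(T⁴ − T_s⁴). T⁴ − T_s⁴ = (490)⁴ − (282)⁴ = 5.76×10^10 − 6.32×10^9 = 5.13×10^10 K⁴.
Q = 0.91 × 5.67×10⁻⁸ × 0.0243 × 5.13×10^10 = 64.4 W.

Q ≈ 64.4 W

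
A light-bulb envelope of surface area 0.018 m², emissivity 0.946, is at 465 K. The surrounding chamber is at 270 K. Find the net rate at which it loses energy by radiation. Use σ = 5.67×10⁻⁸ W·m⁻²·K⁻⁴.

Q ≈ 40.0 W

Q = εσA(T⁴ − T_s⁴). T⁴ − T_s⁴ = (465)⁴ − (270)⁴ = 4.68×10^10 − 5.31×10^9 = 4.14×10^10 K⁴.
Q = 0.946 × 5.67×10⁻⁸ × 0.0180 × 4.14×10^10 = 40.0 W.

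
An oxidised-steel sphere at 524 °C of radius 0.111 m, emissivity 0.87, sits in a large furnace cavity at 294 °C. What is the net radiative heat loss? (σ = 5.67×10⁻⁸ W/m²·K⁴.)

Q ≈ 2290 W

A = 4πr² = 4π × (0.111)² = 0.155 m².
Convert: 524 °C = 797 K; 294 °C = 567 K.
Q = εσA(T⁴ − T_s⁴). T⁴ − T_s⁴ = (797)⁴ − (567)⁴ = 4.03×10^11 − 1.03×10^11 = 3.00×10^11 K⁴.
Q = 0.87 × 5.67×10⁻⁸ × 0.155 × 3.00×10^11 = 2290 W.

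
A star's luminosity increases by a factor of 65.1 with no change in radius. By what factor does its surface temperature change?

factor ≈ 2.84

P ∝ T⁴ ⇒ T ∝ P^(1/4), so T scales by (65.1)^(1/4) = 2.84.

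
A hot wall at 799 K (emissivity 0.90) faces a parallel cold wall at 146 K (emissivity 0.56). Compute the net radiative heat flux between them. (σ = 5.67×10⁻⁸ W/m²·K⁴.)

q ≈ 12200 W/m²

For two large parallel gray plates, q = σ(T₁⁴ − T₂⁴) / (1/ε₁ + 1/ε₂ − 1).
1/ε₁ + 1/ε₂ − 1 = 1/0.90 + 1/0.56 − 1 = 1.897.
T₁⁴ − T₂⁴ = 4.08×10^11 − 4.54×10^8 = 4.07×10^11 K⁴.
q = 5.67×10⁻⁸ × 4.07×10^11 / 1.897 = 12200 W/m².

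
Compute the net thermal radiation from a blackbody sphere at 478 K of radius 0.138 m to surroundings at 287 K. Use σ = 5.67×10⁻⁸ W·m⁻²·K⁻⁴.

Q ≈ 616 W

A = 4πr² = 4π × (0.138)² = 0.239 m².
Q = σA(T⁴ − T_s⁴). T⁴ − T_s⁴ = (478)⁴ − (287)⁴ = 5.22×10^10 − 6.78×10^9 = 4.54×10^10 K⁴.
Q = 5.67×10⁻⁸ × 0.239 × 4.54×10^10 = 616 W.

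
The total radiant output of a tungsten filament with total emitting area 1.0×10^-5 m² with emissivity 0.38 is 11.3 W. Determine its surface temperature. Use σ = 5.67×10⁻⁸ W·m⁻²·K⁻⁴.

From P = εσAT⁴, T = (P / εσA)^(1/4) = (11.3 / (0.38 × 5.67×10⁻⁸ × 1.00×10^-5))^(1/4).
T = (5.24×10^13)^(1/4) = 2690 K.

T ≈ 2690 K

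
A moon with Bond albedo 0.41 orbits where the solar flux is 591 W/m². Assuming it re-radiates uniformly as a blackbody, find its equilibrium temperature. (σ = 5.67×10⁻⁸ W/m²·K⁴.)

T ≈ 198 K

Power absorbed = (1−a)S·πR²; power emitted = 4πR²σT⁴. Equating and cancelling πR²:
T = ((1−a)S / 4σ)^(1/4) = (349 / (4 × 5.67×10⁻⁸))^(1/4) = (1.54×10^9)^(1/4).
T = 198 K.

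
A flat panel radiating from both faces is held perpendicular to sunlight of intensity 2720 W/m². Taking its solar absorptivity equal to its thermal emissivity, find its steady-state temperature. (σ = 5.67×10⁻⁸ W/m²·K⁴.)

Absorbed flux αS = emitted flux 2εσT⁴ per unit area; with α = ε this gives T = (S/2σ)^(1/4).
T = (2720 / (2 × 5.67×10⁻⁸))^(1/4) = (2.40×10^10)^(1/4).
T = 394 K.

T ≈ 394 K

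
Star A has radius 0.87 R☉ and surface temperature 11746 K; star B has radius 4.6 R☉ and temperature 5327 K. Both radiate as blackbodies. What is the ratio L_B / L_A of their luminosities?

L_B/L_A ≈ 1.18

L = 4πR²σT⁴ ∝ R²T⁴, so L_B/L_A = (4.6/0.87)² × (5327/11746)⁴ = 28.0 × 0.0423 = 1.18.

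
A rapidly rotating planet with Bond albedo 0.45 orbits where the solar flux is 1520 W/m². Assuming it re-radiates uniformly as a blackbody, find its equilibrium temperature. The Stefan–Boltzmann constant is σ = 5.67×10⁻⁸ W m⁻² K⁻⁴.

Power absorbed = (1−a)S·πR²; power emitted = 4πR²σT⁴. Equating and cancelling πR²:
T = ((1−a)S / 4σ)^(1/4) = (836 / (4 × 5.67×10⁻⁸))^(1/4) = (3.69×10^9)^(1/4).
T = 246 K.

T ≈ 246 K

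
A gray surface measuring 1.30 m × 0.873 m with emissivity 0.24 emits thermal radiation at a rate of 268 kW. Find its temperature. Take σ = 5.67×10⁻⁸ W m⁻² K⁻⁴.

A = 1.30 × 0.873 = 1.13 m².
From P = εσAT⁴, T = (P / εσA)^(1/4) = (2.68×10^5 / (0.24 × 5.67×10⁻⁸ × 1.13))^(1/4).
T = (1.74×10^13)^(1/4) = 2040 K.

T ≈ 2040 K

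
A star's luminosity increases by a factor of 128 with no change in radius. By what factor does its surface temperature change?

factor ≈ 3.36

P ∝ T⁴ ⇒ T ∝ P^(1/4), so T scales by (128)^(1/4) = 3.36.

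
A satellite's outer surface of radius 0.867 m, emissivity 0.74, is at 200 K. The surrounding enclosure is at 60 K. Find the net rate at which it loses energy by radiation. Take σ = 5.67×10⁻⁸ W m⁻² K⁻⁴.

A = 4πr² = 4π × (0.867)² = 9.45 m².
Q = εσA(T⁴ − T_s⁴). T⁴ − T_s⁴ = (200)⁴ − (60)⁴ = 1.60×10^9 − 1.30×10^7 = 1.59×10^9 K⁴.
Q = 0.74 × 5.67×10⁻⁸ × 9.45 × 1.59×10^9 = 629 W.

Q ≈ 629 W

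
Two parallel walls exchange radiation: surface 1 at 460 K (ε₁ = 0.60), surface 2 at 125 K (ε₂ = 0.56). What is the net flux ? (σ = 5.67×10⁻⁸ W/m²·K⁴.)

q ≈ 1030 W/m²

For two large parallel gray plates, q = σ(T₁⁴ − T₂⁴) / (1/ε₁ + 1/ε₂ − 1).
1/ε₁ + 1/ε₂ − 1 = 1/0.60 + 1/0.56 − 1 = 2.452.
T₁⁴ − T₂⁴ = 4.48×10^10 − 2.44×10^8 = 4.45×10^10 K⁴.
q = 5.67×10⁻⁸ × 4.45×10^10 / 2.452 = 1030 W/m².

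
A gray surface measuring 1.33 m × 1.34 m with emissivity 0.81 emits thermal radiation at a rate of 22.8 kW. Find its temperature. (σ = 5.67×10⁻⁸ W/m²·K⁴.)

T ≈ 726 K

A = 1.33 × 1.34 = 1.78 m².
From P = εσAT⁴, T = (P / εσA)^(1/4) = (22800 / (0.81 × 5.67×10⁻⁸ × 1.78))^(1/4).
T = (2.79×10^11)^(1/4) = 726 K.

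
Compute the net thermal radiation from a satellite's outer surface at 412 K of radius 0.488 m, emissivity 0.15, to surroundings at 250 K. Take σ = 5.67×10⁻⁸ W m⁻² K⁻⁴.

A = 4πr² = 4π × (0.488)² = 2.99 m².
Q = εσA(T⁴ − T_s⁴). T⁴ − T_s⁴ = (412)⁴ − (250)⁴ = 2.88×10^10 − 3.91×10^9 = 2.49×10^10 K⁴.
Q = 0.15 × 5.67×10⁻⁸ × 2.99 × 2.49×10^10 = 634 W.

Q ≈ 634 W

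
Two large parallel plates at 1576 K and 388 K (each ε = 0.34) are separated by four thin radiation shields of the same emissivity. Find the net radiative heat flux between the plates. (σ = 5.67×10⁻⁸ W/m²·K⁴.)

q ≈ 14300 W/m²

Each of the 5 gaps contributes resistance (2/ε − 1) = 2/0.34 − 1 = 4.882; total = 24.41.
q = σ(T₁⁴ − T₂⁴) / 24.41 = 5.67×10⁻⁸ × 6.15×10^12 / 24.41 = 14300 W/m².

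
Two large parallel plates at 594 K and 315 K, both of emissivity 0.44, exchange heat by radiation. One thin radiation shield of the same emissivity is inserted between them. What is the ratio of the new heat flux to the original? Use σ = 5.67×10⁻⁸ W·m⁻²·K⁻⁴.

ratio ≈ 0.500

With N identical shields there are N+1 = 2 gaps in series, each with the same radiative resistance, so the flux falls to 1/(N+1) of its unshielded value.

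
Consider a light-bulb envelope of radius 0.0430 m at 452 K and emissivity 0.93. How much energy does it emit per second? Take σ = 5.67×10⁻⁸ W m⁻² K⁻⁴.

P ≈ 51.1 W

A = 4πr² = 4π × (0.0430)² = 0.0232 m².
Stefan–Boltzmann: P = εσAT⁴ = 0.93 × 5.67×10⁻⁸ × 0.0232 × (452)⁴ = 0.93 × 5.67×10⁻⁸ × 0.0232 × 4.17×10^10.
P = 51.1 W.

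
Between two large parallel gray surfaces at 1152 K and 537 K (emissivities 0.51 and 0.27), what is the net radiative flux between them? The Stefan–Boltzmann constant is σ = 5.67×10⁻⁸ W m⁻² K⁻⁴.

For two large parallel gray plates, q = σ(T₁⁴ − T₂⁴) / (1/ε₁ + 1/ε₂ − 1).
1/ε₁ + 1/ε₂ − 1 = 1/0.51 + 1/0.27 − 1 = 4.664.
T₁⁴ − T₂⁴ = 1.76×10^12 − 8.32×10^10 = 1.68×10^12 K⁴.
q = 5.67×10⁻⁸ × 1.68×10^12 / 4.664 = 20400 W/m².

q ≈ 20400 W/m²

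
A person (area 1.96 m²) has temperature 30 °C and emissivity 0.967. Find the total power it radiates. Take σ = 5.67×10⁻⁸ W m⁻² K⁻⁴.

P ≈ 906 W

30 °C = 303 K.
P = εσAT⁴ = 0.967 × 5.67×10⁻⁸ × 1.96 × (303)⁴ = 0.967 × 5.67×10⁻⁸ × 1.96 × 8.43×10^9.
P = 906 W.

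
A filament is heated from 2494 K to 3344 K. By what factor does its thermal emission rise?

ratio ≈ 3.23

P ∝ T⁴, so the ratio is (3344/2494)⁴ = (1.341)⁴ = 3.23.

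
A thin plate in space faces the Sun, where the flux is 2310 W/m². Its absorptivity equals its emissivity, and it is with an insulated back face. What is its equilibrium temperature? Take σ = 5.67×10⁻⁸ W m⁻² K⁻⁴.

T ≈ 449 K

Absorbed flux αS = emitted flux εσT⁴ (one radiating face); with α = ε, T = (S/σ)^(1/4).
T = (2310 / 5.67×10⁻⁸)^(1/4) = (4.07×10^10)^(1/4).
T = 449 K.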